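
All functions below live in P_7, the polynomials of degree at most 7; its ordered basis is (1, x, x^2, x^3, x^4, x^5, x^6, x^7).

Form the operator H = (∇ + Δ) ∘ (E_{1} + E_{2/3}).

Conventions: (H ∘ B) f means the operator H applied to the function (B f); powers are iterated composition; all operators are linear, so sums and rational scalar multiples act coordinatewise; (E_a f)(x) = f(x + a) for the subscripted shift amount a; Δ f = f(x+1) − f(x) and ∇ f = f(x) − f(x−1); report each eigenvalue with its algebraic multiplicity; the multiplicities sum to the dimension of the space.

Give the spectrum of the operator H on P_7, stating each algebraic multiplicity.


λ = 0 (multiplicity 8)

image of 1: 0
image of x: 4
image of x^2: 8x + 20/3
image of x^3: 12x^2 + 20x + 38/3
image of x^4: 16x^3 + 40x^2 + (152/3)x + 640/27
image of x^5: 20x^4 + (200/3)x^3 + (380/3)x^2 + (3200/27)x + 3634/81
image of x^6: 24x^5 + 100x^4 + (760/3)x^3 + (3200/9)x^2 + (7268/27)x + 6920/81
image of x^7: 28x^6 + 140x^5 + (1330/3)x^4 + (22400/27)x^3 + (25438/27)x^2 + (48440/81)x + 119354/729
the matrix is upper triangular; its diagonal is (0, 0, 0, 0, 0, 0, 0, 0)
for a triangular matrix the eigenvalues are the diagonal entries, with algebraic multiplicity their repetition count


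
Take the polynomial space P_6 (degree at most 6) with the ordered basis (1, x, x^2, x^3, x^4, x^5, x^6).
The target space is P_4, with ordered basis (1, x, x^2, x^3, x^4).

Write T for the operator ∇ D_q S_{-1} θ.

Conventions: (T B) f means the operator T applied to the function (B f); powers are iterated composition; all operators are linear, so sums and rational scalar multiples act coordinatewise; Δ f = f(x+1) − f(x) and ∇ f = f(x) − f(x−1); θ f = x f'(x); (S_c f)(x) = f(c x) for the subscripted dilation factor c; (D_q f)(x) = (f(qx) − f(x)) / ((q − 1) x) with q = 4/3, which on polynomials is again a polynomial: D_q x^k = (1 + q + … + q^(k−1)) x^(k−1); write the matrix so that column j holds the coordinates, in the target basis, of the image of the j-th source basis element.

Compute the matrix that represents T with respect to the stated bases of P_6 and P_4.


the matrix is [[0, 0, 14/3, 37/3, 700/27, 3905/81, 6734/81]; [0, 0, 0, -74/3, -700/9, -15620/81, -33670/81]; [0, 0, 0, 0, 700/9, 7810/27, 67340/81]; [0, 0, 0, 0, 0, -15620/81, -67340/81]; [0, 0, 0, 0, 0, 0, 33670/81]] (rows listed top to bottom)

image of 1: 0
image of x: 0
image of x^2: 14/3
image of x^3: -(74/3)x + 37/3
image of x^4: (700/9)x^2 - (700/9)x + 700/27
image of x^5: -(15620/81)x^3 + (7810/27)x^2 - (15620/81)x + 3905/81
image of x^6: (33670/81)x^4 - (67340/81)x^3 + (67340/81)x^2 - (33670/81)x + 6734/81
each image's coordinates form column j of the matrix


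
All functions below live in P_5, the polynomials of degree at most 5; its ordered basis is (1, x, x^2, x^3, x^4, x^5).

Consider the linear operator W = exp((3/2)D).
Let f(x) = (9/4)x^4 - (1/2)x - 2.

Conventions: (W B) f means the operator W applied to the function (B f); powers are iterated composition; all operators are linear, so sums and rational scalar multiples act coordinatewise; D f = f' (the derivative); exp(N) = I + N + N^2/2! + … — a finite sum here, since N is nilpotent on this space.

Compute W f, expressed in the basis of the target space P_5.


order-1 term: (27/2)x^3 - 3/4
order-2 term: (243/8)x^2
order-3 term: (243/8)x
order-4 term: 729/64
the series for exp((3/2)D) f terminates at order 4
exp((3/2)D) f = (9/4)x^4 + (27/2)x^3 + (243/8)x^2 + (239/8)x + 553/64

the image equals g(x) = (9/4)x^4 + (27/2)x^3 + (243/8)x^2 + (239/8)x + 553/64


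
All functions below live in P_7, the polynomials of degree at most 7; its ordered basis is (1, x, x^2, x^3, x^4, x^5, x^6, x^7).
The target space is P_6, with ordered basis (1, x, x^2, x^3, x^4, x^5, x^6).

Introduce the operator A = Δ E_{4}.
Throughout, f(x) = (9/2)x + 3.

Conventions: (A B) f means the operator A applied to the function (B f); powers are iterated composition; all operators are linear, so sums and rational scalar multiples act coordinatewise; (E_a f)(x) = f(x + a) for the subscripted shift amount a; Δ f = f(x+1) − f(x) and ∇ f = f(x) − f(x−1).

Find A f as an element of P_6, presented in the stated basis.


E_{4} f = (9/2)x + 21
Δ E_{4} f = 9/2

the result is g(x) = 9/2


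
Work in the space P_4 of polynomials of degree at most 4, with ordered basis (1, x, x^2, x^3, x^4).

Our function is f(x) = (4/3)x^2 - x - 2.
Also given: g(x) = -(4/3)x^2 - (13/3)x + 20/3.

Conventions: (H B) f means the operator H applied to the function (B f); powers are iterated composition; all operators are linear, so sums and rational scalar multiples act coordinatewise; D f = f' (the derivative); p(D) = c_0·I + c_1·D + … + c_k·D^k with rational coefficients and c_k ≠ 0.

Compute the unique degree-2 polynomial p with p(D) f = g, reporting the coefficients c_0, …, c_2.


p(D) = -I − 2·D + D^2, i.e. c_0 = -1, c_1 = -2, c_2 = 1

D^0 f = (4/3)x^2 - x - 2
D^1 f = (8/3)x - 1
D^2 f = 8/3
matching coefficients of g against c_0 f + c_1 Df + … from the top degree down determines the c_i
solution: c_0 = -1, c_1 = -2, c_2 = 1


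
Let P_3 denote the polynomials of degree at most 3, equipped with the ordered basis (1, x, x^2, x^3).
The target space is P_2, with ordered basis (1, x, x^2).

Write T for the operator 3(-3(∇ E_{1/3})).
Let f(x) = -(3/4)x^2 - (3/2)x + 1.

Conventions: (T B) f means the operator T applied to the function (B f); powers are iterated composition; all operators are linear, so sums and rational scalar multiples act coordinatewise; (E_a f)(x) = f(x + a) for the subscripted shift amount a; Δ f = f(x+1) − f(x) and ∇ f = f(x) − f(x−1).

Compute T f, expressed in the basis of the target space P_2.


the result is g(x) = (27/2)x + 45/4

E_{1/3} f = -(3/4)x^2 - 2x + 5/12
∇ E_{1/3} f = -(3/2)x - 5/4
(-3(∇ E_{1/3})) f = (9/2)x + 15/4
(3(-3(∇ E_{1/3}))) f = (27/2)x + 45/4


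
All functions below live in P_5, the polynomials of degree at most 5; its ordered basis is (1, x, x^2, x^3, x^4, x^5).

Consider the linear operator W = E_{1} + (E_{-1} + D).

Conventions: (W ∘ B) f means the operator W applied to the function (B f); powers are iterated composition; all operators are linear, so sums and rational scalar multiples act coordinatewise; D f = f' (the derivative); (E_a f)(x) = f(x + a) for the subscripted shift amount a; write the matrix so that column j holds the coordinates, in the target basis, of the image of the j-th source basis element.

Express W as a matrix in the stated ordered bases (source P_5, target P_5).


image of 1: 2
image of x: 2x + 1
image of x^2: 2x^2 + 2x + 2
image of x^3: 2x^3 + 3x^2 + 6x
image of x^4: 2x^4 + 4x^3 + 12x^2 + 2
image of x^5: 2x^5 + 5x^4 + 20x^3 + 10x
each image's coordinates form column j of the matrix

the matrix is [[2, 1, 2, 0, 2, 0]; [0, 2, 2, 6, 0, 10]; [0, 0, 2, 3, 12, 0]; [0, 0, 0, 2, 4, 20]; [0, 0, 0, 0, 2, 5]; [0, 0, 0, 0, 0, 2]] (rows listed top to bottom)


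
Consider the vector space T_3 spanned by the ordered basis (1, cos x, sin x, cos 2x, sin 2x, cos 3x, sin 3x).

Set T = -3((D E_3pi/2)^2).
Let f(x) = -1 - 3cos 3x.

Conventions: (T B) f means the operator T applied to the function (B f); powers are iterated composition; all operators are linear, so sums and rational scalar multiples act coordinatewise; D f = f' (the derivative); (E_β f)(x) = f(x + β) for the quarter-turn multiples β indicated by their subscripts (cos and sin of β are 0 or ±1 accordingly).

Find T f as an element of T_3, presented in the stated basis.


the image equals g(x) = 81cos 3x

E_3pi/2 f = -1 + 3sin 3x
D E_3pi/2 f = 9cos 3x
E_3pi/2 (D E_3pi/2) f = -9sin 3x
D E_3pi/2 (D E_3pi/2) f = -27cos 3x
(-3((D E_3pi/2)^2)) f = 81cos 3x


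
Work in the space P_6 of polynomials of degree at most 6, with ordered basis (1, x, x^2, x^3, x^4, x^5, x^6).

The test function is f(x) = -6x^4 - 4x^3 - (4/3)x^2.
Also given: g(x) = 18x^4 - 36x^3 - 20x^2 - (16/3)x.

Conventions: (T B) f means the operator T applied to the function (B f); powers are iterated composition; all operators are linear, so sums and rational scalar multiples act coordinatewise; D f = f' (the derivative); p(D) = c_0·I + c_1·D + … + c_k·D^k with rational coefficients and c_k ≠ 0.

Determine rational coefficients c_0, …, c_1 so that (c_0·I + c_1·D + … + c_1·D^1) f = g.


c_0 = -3, c_1 = 2

D^0 f = -6x^4 - 4x^3 - (4/3)x^2
D^1 f = -24x^3 - 12x^2 - (8/3)x
matching coefficients of g against c_0 f + c_1 Df + … from the top degree down determines the c_i
solution: c_0 = -3, c_1 = 2


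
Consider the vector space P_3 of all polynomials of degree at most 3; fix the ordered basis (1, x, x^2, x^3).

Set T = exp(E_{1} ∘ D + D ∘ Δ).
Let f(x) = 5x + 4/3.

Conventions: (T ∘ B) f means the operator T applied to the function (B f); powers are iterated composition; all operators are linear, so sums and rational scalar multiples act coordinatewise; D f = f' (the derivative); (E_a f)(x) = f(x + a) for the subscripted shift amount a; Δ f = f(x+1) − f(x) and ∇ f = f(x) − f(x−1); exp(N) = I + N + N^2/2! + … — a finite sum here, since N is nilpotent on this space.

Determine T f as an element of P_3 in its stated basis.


order-1 term: 5
the series for exp(E_{1} ∘ D + D ∘ Δ) f terminates at order 1
exp(E_{1} ∘ D + D ∘ Δ) f = 5x + 19/3

g(x) = 5x + 19/3


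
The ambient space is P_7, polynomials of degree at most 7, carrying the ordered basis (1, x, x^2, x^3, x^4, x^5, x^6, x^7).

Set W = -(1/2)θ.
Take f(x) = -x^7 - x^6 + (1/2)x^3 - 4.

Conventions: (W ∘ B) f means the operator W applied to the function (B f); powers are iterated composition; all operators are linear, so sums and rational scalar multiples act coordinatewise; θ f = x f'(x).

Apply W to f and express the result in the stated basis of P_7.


θ f = -7x^7 - 6x^6 + (3/2)x^3
(-(1/2)θ) f = (7/2)x^7 + 3x^6 - (3/4)x^3

g(x) = (7/2)x^7 + 3x^6 - (3/4)x^3


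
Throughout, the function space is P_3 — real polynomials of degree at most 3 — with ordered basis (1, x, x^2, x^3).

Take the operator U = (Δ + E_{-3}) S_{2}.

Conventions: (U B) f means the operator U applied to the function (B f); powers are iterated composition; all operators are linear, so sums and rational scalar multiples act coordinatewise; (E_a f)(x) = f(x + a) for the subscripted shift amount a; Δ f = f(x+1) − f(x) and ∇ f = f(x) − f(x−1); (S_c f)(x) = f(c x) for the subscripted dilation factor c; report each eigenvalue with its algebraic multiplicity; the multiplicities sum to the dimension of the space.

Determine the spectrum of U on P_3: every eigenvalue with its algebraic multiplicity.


image of 1: 1
image of x: 2x - 4
image of x^2: 4x^2 - 16x + 40
image of x^3: 8x^3 - 48x^2 + 240x - 208
the matrix is upper triangular; its diagonal is (1, 2, 4, 8)
for a triangular matrix the eigenvalues are the diagonal entries, with algebraic multiplicity their repetition count

λ = 1 (multiplicity 1), λ = 2 (multiplicity 1), λ = 4 (multiplicity 1), λ = 8 (multiplicity 1)


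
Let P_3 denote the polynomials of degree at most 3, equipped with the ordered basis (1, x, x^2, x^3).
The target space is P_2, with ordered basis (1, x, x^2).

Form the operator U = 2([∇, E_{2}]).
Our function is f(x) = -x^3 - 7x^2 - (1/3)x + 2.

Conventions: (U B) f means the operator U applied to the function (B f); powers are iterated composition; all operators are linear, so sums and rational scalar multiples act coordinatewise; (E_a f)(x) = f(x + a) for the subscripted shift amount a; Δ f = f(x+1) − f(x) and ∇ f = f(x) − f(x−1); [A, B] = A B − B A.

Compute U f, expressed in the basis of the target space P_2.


the image equals g(x) = 0

E_{2} f = -x^3 - 13x^2 - (121/3)x - 104/3
∇ E_{2} f = -3x^2 - 23x - 85/3
∇ f = -3x^2 - 11x + 17/3
E_{2} ∇ f = -3x^2 - 23x - 85/3
[∇, E_{2}] f = 0
(2([∇, E_{2}])) f = 0


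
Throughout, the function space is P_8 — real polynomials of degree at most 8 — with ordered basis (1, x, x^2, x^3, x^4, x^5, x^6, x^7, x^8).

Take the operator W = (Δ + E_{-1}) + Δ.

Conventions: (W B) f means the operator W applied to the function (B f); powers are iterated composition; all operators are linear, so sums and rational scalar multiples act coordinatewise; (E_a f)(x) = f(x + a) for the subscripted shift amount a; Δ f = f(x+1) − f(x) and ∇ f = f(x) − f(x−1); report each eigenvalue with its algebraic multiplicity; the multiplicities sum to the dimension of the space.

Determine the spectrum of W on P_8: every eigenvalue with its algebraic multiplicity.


λ = 1 (multiplicity 9)

image of 1: 1
image of x: x + 1
image of x^2: x^2 + 2x + 3
image of x^3: x^3 + 3x^2 + 9x + 1
image of x^4: x^4 + 4x^3 + 18x^2 + 4x + 3
image of x^5: x^5 + 5x^4 + 30x^3 + 10x^2 + 15x + 1
image of x^6: x^6 + 6x^5 + 45x^4 + 20x^3 + 45x^2 + 6x + 3
image of x^7: x^7 + 7x^6 + 63x^5 + 35x^4 + 105x^3 + 21x^2 + 21x + 1
image of x^8: x^8 + 8x^7 + 84x^6 + 56x^5 + 210x^4 + 56x^3 + 84x^2 + 8x + 3
the matrix is upper triangular; its diagonal is (1, 1, 1, 1, 1, 1, 1, 1, 1)
for a triangular matrix the eigenvalues are the diagonal entries, with algebraic multiplicity their repetition count


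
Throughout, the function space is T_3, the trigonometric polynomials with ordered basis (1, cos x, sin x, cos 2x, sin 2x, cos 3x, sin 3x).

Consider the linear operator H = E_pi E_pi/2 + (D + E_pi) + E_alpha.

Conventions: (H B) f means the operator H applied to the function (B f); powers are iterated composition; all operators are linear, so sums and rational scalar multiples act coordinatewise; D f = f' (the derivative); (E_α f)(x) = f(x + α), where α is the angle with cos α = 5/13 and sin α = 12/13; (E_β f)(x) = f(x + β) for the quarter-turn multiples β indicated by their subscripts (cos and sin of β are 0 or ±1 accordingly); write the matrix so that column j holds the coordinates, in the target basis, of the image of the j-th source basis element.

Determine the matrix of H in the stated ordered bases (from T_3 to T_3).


image of 1: 3
image of cos x: -(8/13)cos x - (12/13)sin x
image of sin x: (12/13)cos x - (8/13)sin x
image of cos 2x: -(119/169)cos 2x - (458/169)sin 2x
image of sin 2x: (458/169)cos 2x - (119/169)sin 2x
image of cos 3x: -(4232/2197)cos 3x - (7960/2197)sin 3x
image of sin 3x: (7960/2197)cos 3x - (4232/2197)sin 3x
each image's coordinates form column j of the matrix

the matrix is [[3, 0, 0, 0, 0, 0, 0]; [0, -8/13, 12/13, 0, 0, 0, 0]; [0, -12/13, -8/13, 0, 0, 0, 0]; [0, 0, 0, -119/169, 458/169, 0, 0]; [0, 0, 0, -458/169, -119/169, 0, 0]; [0, 0, 0, 0, 0, -4232/2197, 7960/2197]; [0, 0, 0, 0, 0, -7960/2197, -4232/2197]] (rows listed top to bottom)


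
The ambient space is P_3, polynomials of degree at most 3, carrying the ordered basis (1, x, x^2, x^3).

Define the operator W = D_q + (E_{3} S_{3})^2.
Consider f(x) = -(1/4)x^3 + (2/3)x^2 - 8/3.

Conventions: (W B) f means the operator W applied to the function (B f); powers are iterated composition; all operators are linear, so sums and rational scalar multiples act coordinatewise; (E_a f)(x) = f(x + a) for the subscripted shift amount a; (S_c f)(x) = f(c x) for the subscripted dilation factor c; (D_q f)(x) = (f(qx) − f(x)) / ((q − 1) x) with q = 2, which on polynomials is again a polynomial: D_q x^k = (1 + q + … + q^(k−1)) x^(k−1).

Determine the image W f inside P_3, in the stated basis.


D_q f = -(7/4)x^2 + 2x
S_{3} f = -(27/4)x^3 + 6x^2 - 8/3
E_{3} S_{3} f = -(27/4)x^3 - (219/4)x^2 - (585/4)x - 1571/12
S_{3} (E_{3} S_{3}) f = -(729/4)x^3 - (1971/4)x^2 - (1755/4)x - 1571/12
E_{3} S_{3} (E_{3} S_{3}) f = -(729/4)x^3 - 2133x^2 - 8316x - 32408/3
(D_q + (E_{3} S_{3})^2) f = -(729/4)x^3 - (8539/4)x^2 - 8314x - 32408/3

the result is g(x) = -(729/4)x^3 - (8539/4)x^2 - 8314x - 32408/3


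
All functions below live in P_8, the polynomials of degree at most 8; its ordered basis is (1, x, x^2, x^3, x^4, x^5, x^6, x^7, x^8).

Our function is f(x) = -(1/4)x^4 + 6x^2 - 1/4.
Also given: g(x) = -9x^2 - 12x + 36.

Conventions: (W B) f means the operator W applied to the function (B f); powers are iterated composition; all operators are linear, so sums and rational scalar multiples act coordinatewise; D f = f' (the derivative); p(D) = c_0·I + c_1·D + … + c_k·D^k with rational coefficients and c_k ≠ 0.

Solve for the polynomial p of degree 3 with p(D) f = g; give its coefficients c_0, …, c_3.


D^0 f = -(1/4)x^4 + 6x^2 - 1/4
D^1 f = -x^3 + 12x
D^2 f = -3x^2 + 12
D^3 f = -6x
matching coefficients of g against c_0 f + c_1 Df + … from the top degree down determines the c_i
solution: c_0 = 0, c_1 = 0, c_2 = 3, c_3 = 2

c_0 = 0, c_1 = 0, c_2 = 3, c_3 = 2


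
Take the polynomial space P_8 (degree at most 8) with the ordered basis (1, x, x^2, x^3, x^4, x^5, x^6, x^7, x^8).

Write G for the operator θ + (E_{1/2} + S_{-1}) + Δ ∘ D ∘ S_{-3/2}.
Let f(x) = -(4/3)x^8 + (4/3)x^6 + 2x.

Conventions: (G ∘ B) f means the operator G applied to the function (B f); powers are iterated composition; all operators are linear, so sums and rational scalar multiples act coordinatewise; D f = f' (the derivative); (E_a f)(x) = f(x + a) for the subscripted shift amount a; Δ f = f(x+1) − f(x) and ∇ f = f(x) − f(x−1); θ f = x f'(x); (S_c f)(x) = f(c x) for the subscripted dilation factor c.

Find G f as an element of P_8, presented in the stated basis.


θ f = -(32/3)x^8 + 8x^6 + 2x
E_{1/2} f = -(4/3)x^8 - (16/3)x^7 - 8x^6 - (16/3)x^5 - (5/6)x^4 + x^3 + (2/3)x^2 + (13/6)x + 65/64
S_{-1} f = -(4/3)x^8 + (4/3)x^6 - 2x
(E_{1/2} + S_{-1}) f = -(8/3)x^8 - (16/3)x^7 - (20/3)x^6 - (16/3)x^5 - (5/6)x^4 + x^3 + (2/3)x^2 + (1/6)x + 65/64
S_{-3/2} f = -(2187/64)x^8 + (243/16)x^6 - 3x
D S_{-3/2} f = -(2187/8)x^7 + (729/8)x^5 - 3
Δ D S_{-3/2} f = -(15309/8)x^6 - (45927/8)x^5 - (18225/2)x^4 - (69255/8)x^3 - (38637/8)x^2 - 1458x - 729/4
(θ + (E_{1/2} + S_{-1}) + Δ ∘ D ∘ S_{-3/2}) f = -(40/3)x^8 - (16/3)x^7 - (45895/24)x^6 - (137909/24)x^5 - (27340/3)x^4 - (69247/8)x^3 - (115895/24)x^2 - (8735/6)x - 11599/64

g(x) = -(40/3)x^8 - (16/3)x^7 - (45895/24)x^6 - (137909/24)x^5 - (27340/3)x^4 - (69247/8)x^3 - (115895/24)x^2 - (8735/6)x - 11599/64


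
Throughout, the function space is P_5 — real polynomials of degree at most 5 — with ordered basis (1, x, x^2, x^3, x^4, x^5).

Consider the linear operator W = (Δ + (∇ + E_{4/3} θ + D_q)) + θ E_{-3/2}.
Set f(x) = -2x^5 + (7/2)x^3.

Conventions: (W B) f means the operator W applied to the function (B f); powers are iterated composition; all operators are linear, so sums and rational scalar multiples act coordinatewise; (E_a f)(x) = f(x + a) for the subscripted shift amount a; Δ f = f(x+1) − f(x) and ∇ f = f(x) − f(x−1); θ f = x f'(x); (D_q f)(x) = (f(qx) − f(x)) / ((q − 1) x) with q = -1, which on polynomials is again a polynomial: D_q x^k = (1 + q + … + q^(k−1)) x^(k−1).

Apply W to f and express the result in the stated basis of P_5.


Δ f = -10x^4 - 20x^3 - (19/2)x^2 + (1/2)x + 3/2
∇ f = -10x^4 + 20x^3 - (19/2)x^2 - (1/2)x + 3/2
θ f = -10x^5 + (21/2)x^3
E_{4/3} θ f = -10x^5 - (200/3)x^4 - (3011/18)x^3 - (5266/27)x^2 - (8264/81)x - 4192/243
D_q f = -2x^4 + (7/2)x^2
(∇ + E_{4/3} θ + D_q) f = -10x^5 - (236/3)x^4 - (2651/18)x^3 - (5428/27)x^2 - (16609/162)x - 7655/486
(Δ + (∇ + E_{4/3} θ + D_q)) f = -10x^5 - (266/3)x^4 - (3011/18)x^3 - (11369/54)x^2 - (8264/81)x - 3463/243
E_{-3/2} f = -2x^5 + 15x^4 - (83/2)x^3 + (207/4)x^2 - 27x + 27/8
θ E_{-3/2} f = -10x^5 + 60x^4 - (249/2)x^3 + (207/2)x^2 - 27x
((Δ + (∇ + E_{4/3} θ + D_q)) + θ E_{-3/2}) f = -20x^5 - (86/3)x^4 - (2626/9)x^3 - (2890/27)x^2 - (10451/81)x - 3463/243

the image equals g(x) = -20x^5 - (86/3)x^4 - (2626/9)x^3 - (2890/27)x^2 - (10451/81)x - 3463/243


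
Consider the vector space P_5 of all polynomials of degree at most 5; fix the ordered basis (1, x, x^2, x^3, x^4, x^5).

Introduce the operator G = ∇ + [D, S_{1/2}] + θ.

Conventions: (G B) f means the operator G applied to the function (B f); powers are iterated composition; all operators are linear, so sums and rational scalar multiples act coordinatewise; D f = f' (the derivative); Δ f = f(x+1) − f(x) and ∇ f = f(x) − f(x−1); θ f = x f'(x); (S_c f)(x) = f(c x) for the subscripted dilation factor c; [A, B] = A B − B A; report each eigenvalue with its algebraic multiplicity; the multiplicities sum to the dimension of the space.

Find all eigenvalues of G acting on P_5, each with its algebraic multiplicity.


image of 1: 0
image of x: x + 1/2
image of x^2: 2x^2 + (3/2)x - 1
image of x^3: 3x^3 + (21/8)x^2 - 3x + 1
image of x^4: 4x^4 + (15/4)x^3 - 6x^2 + 4x - 1
image of x^5: 5x^5 + (155/32)x^4 - 10x^3 + 10x^2 - 5x + 1
the matrix is upper triangular; its diagonal is (0, 1, 2, 3, 4, 5)
for a triangular matrix the eigenvalues are the diagonal entries, with algebraic multiplicity their repetition count

λ = 0 (multiplicity 1), λ = 1 (multiplicity 1), λ = 2 (multiplicity 1), λ = 3 (multiplicity 1), λ = 4 (multiplicity 1), λ = 5 (multiplicity 1)


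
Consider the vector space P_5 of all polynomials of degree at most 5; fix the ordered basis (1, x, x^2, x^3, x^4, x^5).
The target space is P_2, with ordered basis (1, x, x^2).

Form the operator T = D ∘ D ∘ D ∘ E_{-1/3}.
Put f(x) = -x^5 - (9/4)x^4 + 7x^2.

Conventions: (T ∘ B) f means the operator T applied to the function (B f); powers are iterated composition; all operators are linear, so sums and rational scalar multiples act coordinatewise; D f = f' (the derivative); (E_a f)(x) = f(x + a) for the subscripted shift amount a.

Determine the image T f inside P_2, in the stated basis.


E_{-1/3} f = -x^5 - (7/12)x^4 + (17/9)x^3 + (317/54)x^2 - (356/81)x + 733/972
D E_{-1/3} f = -5x^4 - (7/3)x^3 + (17/3)x^2 + (317/27)x - 356/81
D D E_{-1/3} f = -20x^3 - 7x^2 + (34/3)x + 317/27
D (D ∘ D ∘ E_{-1/3}) f = -60x^2 - 14x + 34/3

the image equals g(x) = -60x^2 - 14x + 34/3


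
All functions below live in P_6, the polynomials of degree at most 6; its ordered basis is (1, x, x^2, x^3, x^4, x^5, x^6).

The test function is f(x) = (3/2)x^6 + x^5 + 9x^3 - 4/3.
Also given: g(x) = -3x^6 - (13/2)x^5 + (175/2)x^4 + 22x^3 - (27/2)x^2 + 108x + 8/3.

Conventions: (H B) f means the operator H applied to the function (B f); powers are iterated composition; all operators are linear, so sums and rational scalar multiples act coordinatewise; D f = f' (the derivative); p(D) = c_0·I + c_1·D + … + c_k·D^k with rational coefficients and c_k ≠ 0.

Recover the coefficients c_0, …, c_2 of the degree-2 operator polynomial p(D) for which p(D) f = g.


D^0 f = (3/2)x^6 + x^5 + 9x^3 - 4/3
D^1 f = 9x^5 + 5x^4 + 27x^2
D^2 f = 45x^4 + 20x^3 + 54x
matching coefficients of g against c_0 f + c_1 Df + … from the top degree down determines the c_i
solution: c_0 = -2, c_1 = -1/2, c_2 = 2

c_0 = -2, c_1 = -1/2, c_2 = 2


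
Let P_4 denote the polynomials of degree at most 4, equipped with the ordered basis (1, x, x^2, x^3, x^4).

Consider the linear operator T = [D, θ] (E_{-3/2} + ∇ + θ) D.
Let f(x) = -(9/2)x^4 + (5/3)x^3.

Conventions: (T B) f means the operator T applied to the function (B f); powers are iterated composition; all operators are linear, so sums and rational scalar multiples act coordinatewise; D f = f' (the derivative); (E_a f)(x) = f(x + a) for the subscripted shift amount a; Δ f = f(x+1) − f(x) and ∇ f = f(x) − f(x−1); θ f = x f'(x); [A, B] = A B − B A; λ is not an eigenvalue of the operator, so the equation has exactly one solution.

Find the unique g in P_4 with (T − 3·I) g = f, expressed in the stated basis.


the image equals g(x) = (3/2)x^4 - (5/9)x^3 + 24x^2 - (28/3)x + 721/18

write g with unknown coordinates in the stated basis and equate coefficients in (T − 3·I) g = f
solving from the highest basis element down gives g = (3/2)x^4 - (5/9)x^3 + 24x^2 - (28/3)x + 721/18
check: T g = 72x^2 - 28x + 721/6
so T g − 3·g = -(9/2)x^4 + (5/3)x^3 = f ✓


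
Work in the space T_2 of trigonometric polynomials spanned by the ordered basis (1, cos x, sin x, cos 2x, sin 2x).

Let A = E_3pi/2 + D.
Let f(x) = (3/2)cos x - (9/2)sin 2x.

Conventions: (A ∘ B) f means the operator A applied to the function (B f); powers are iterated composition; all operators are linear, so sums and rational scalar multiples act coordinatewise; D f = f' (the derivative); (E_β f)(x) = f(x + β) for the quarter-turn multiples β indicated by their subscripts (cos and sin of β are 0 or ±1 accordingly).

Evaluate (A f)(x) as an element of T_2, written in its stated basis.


g(x) = -9cos 2x + (9/2)sin 2x

E_3pi/2 f = (3/2)sin x + (9/2)sin 2x
D f = -(3/2)sin x - 9cos 2x
(E_3pi/2 + D) f = -9cos 2x + (9/2)sin 2x


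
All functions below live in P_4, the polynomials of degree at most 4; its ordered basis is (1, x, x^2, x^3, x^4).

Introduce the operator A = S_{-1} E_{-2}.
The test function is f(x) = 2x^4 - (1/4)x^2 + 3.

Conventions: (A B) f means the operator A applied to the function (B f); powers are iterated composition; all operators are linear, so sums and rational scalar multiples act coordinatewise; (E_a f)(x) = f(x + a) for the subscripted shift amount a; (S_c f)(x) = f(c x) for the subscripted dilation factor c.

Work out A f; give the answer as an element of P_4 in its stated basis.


the image equals g(x) = 2x^4 + 16x^3 + (191/4)x^2 + 63x + 34

E_{-2} f = 2x^4 - 16x^3 + (191/4)x^2 - 63x + 34
S_{-1} E_{-2} f = 2x^4 + 16x^3 + (191/4)x^2 + 63x + 34


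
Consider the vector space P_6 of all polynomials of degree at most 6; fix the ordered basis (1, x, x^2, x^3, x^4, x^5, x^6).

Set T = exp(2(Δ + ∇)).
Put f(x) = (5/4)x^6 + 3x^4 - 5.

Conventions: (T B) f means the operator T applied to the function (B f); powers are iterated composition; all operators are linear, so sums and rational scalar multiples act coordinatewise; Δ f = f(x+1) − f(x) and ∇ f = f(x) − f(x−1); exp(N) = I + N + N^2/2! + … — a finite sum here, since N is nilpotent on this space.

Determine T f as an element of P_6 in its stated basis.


order-1 term: 30x^5 + 148x^3 + 78x
order-2 term: 300x^4 + 1488x^2 + 512
order-3 term: 1600x^3 + 5568x
order-4 term: 4800x^2 + 7168
order-5 term: 7680x
order-6 term: 5120
the series for exp(2(Δ + ∇)) f terminates at order 6
exp(2(Δ + ∇)) f = (5/4)x^6 + 30x^5 + 303x^4 + 1748x^3 + 6288x^2 + 13326x + 12795

g(x) = (5/4)x^6 + 30x^5 + 303x^4 + 1748x^3 + 6288x^2 + 13326x + 12795


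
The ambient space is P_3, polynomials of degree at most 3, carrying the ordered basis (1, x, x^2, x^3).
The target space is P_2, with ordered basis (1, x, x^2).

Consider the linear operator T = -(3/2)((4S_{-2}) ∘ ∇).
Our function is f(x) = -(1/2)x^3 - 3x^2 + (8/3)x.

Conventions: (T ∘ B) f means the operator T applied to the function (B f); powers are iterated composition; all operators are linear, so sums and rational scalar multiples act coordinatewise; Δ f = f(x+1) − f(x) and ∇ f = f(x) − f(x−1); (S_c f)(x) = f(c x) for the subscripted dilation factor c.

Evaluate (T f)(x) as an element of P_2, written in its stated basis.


g(x) = 36x^2 - 54x - 31

∇ f = -(3/2)x^2 - (9/2)x + 31/6
S_{-2} ∇ f = -6x^2 + 9x + 31/6
(4S_{-2}) ∇ f = -24x^2 + 36x + 62/3
(-(3/2)((4S_{-2}) ∘ ∇)) f = 36x^2 - 54x - 31


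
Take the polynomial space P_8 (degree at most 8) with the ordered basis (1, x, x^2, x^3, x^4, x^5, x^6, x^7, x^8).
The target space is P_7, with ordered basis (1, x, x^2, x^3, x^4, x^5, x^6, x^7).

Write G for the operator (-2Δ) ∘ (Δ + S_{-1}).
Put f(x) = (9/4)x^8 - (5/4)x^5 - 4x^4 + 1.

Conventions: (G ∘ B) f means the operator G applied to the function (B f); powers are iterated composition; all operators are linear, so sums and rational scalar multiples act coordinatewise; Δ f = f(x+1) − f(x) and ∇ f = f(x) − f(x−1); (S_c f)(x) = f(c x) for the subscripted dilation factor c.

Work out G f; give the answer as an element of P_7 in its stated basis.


the result is g(x) = -36x^7 - 378x^6 - 1764x^5 - (9475/2)x^4 - 7755x^3 - 7669x^2 - (8371/2)x - 955

Δ f = 18x^7 + 63x^6 + 126x^5 + (605/4)x^4 + (195/2)x^3 + (53/2)x^2 - (17/4)x - 3
S_{-1} f = (9/4)x^8 + (5/4)x^5 - 4x^4 + 1
(Δ + S_{-1}) f = (9/4)x^8 + 18x^7 + 63x^6 + (509/4)x^5 + (589/4)x^4 + (195/2)x^3 + (53/2)x^2 - (17/4)x - 2
Δ (Δ + S_{-1}) f = 18x^7 + 189x^6 + 882x^5 + (9475/4)x^4 + (7755/2)x^3 + (7669/2)x^2 + (8371/4)x + 955/2
(-2Δ) (Δ + S_{-1}) f = -36x^7 - 378x^6 - 1764x^5 - (9475/2)x^4 - 7755x^3 - 7669x^2 - (8371/2)x - 955


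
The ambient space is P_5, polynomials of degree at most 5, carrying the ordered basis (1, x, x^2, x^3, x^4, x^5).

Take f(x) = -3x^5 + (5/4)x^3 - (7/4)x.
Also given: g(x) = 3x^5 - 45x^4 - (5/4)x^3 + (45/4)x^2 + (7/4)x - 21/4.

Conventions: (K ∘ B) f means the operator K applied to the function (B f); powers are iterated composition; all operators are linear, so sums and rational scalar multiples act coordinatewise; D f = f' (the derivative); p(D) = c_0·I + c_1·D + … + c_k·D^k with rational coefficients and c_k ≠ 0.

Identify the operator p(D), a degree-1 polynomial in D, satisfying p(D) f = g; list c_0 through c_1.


c_0 = -1, c_1 = 3

D^0 f = -3x^5 + (5/4)x^3 - (7/4)x
D^1 f = -15x^4 + (15/4)x^2 - 7/4
matching coefficients of g against c_0 f + c_1 Df + … from the top degree down determines the c_i
solution: c_0 = -1, c_1 = 3


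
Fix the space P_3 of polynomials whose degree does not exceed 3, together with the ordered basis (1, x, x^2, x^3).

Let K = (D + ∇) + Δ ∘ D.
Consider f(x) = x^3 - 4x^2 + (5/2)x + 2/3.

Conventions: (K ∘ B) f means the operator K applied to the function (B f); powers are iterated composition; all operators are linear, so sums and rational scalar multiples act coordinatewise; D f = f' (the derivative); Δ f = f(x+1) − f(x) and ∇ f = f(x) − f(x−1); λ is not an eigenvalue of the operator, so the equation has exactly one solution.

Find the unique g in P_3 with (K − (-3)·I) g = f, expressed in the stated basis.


write g with unknown coordinates in the stated basis and equate coefficients in (K − (-3)·I) g = f
solving from the highest basis element down gives g = (1/3)x^3 - 2x^2 + (19/6)x - 5/3
check: K g = 2x^2 - 7x + 17/3
so K g − (-3)·g = x^3 - 4x^2 + (5/2)x + 2/3 = f ✓

the result is g(x) = (1/3)x^3 - 2x^2 + (19/6)x - 5/3


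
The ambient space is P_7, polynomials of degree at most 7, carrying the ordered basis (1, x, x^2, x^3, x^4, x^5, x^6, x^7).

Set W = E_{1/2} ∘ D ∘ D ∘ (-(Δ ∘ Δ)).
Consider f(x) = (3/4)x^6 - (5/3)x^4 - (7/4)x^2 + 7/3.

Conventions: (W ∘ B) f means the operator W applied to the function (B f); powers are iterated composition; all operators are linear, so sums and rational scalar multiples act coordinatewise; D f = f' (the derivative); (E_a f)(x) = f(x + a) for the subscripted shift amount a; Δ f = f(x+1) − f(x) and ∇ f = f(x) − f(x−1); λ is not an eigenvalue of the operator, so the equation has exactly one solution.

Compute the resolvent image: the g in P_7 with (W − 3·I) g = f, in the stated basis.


g(x) = -(1/4)x^6 + (5/9)x^4 + (367/12)x^2 + 90x + 1211/18

write g with unknown coordinates in the stated basis and equate coefficients in (W − 3·I) g = f
solving from the highest basis element down gives g = -(1/4)x^6 + (5/9)x^4 + (367/12)x^2 + 90x + 1211/18
check: W g = 90x^2 + 270x + 1225/6
so W g − 3·g = (3/4)x^6 - (5/3)x^4 - (7/4)x^2 + 7/3 = f ✓


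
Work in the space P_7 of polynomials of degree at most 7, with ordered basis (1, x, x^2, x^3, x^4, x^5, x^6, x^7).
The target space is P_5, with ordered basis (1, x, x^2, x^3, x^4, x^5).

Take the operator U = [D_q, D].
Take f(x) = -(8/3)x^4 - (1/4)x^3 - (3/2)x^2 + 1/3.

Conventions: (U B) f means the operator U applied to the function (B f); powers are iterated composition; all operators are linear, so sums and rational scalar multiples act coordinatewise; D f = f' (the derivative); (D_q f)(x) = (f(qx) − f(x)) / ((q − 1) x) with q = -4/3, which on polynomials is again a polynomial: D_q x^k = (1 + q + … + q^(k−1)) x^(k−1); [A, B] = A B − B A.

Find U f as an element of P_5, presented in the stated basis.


g(x) = -(616/27)x^2 + (35/36)x - 7/2

D f = -(32/3)x^3 - (3/4)x^2 - 3x
D_q D f = -(416/27)x^2 + (1/4)x - 3
D_q f = (200/81)x^3 - (13/36)x^2 + (1/2)x
D D_q f = (200/27)x^2 - (13/18)x + 1/2
[D_q, D] f = -(616/27)x^2 + (35/36)x - 7/2


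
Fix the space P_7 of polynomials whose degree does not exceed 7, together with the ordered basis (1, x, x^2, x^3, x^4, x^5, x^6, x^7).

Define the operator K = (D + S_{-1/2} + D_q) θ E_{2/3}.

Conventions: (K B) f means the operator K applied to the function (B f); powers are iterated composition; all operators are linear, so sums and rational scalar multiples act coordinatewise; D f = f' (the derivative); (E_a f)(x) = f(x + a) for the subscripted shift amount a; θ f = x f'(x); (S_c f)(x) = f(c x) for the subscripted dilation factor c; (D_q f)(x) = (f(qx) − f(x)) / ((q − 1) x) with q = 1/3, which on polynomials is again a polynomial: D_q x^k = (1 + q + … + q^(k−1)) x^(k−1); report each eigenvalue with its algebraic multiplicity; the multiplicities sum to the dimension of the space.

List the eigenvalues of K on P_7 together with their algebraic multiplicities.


λ = -1/2 (multiplicity 1), λ = -3/8 (multiplicity 1), λ = -5/32 (multiplicity 1), λ = -7/128 (multiplicity 1), λ = 0 (multiplicity 1), λ = 3/32 (multiplicity 1), λ = 1/4 (multiplicity 1), λ = 1/2 (multiplicity 1)

image of 1: 0
image of x: -(1/2)x + 2
image of x^2: (1/2)x^2 + 6x + 8/3
image of x^3: -(3/8)x^3 + (43/3)x^2 + (38/3)x + 8/3
image of x^4: (1/4)x^4 + (565/27)x^3 + (332/9)x^2 + (464/27)x + 64/27
image of x^5: -(5/32)x^5 + (5395/162)x^4 + (5785/81)x^3 + (1640/27)x^2 + (520/27)x + 160/81
image of x^6: (3/32)x^6 + (28747/648)x^5 + (10655/81)x^4 + (11660/81)x^3 + (6520/81)x^2 + (1568/81)x + 128/81
image of x^7: -(7/128)x^7 + (699055/11664)x^6 + (405293/1944)x^5 + (74270/243)x^4 + (163870/729)x^3 + (22736/243)x^2 + (13216/729)x + 896/729
the matrix is upper triangular; its diagonal is (0, -1/2, 1/2, -3/8, 1/4, -5/32, 3/32, -7/128)
for a triangular matrix the eigenvalues are the diagonal entries, with algebraic multiplicity their repetition count


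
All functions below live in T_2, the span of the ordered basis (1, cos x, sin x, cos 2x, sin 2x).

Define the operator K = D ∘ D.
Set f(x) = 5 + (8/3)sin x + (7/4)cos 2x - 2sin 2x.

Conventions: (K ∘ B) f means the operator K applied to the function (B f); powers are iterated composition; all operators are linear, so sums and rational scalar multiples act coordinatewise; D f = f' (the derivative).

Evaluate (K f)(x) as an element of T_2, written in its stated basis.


g(x) = -(8/3)sin x - 7cos 2x + 8sin 2x

D f = (8/3)cos x - 4cos 2x - (7/2)sin 2x
D D f = -(8/3)sin x - 7cos 2x + 8sin 2x


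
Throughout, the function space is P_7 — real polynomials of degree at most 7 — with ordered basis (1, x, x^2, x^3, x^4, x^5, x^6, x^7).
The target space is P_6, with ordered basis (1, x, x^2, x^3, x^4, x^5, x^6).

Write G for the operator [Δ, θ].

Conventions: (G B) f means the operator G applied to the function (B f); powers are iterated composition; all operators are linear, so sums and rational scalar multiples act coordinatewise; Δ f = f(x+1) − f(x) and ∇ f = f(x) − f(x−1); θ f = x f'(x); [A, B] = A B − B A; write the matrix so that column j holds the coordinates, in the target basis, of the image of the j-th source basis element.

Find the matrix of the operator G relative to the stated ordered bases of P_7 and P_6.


the matrix is [[0, 1, 2, 3, 4, 5, 6, 7]; [0, 0, 2, 6, 12, 20, 30, 42]; [0, 0, 0, 3, 12, 30, 60, 105]; [0, 0, 0, 0, 4, 20, 60, 140]; [0, 0, 0, 0, 0, 5, 30, 105]; [0, 0, 0, 0, 0, 0, 6, 42]; [0, 0, 0, 0, 0, 0, 0, 7]] (rows listed top to bottom)

image of 1: 0
image of x: 1
image of x^2: 2x + 2
image of x^3: 3x^2 + 6x + 3
image of x^4: 4x^3 + 12x^2 + 12x + 4
image of x^5: 5x^4 + 20x^3 + 30x^2 + 20x + 5
image of x^6: 6x^5 + 30x^4 + 60x^3 + 60x^2 + 30x + 6
image of x^7: 7x^6 + 42x^5 + 105x^4 + 140x^3 + 105x^2 + 42x + 7
each image's coordinates form column j of the matrix


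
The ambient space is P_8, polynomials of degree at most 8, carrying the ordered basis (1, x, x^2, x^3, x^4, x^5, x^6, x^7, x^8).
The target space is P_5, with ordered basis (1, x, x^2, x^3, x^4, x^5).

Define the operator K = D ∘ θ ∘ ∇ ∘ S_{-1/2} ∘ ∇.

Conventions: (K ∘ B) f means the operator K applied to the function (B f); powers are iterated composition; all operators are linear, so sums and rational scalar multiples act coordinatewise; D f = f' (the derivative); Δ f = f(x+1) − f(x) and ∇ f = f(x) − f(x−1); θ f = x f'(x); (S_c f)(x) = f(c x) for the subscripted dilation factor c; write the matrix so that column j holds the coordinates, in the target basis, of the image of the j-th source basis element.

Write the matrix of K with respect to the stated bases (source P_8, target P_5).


image of 1: 0
image of x: 0
image of x^2: 0
image of x^3: 3/2
image of x^4: -6x - 3/2
image of x^5: (45/4)x^2 + (15/2)x + 5/2
image of x^6: -15x^3 - (135/8)x^2 - 15x - 45/16
image of x^7: (525/32)x^4 + (105/4)x^3 + (315/8)x^2 + (315/16)x + 7/2
image of x^8: -(63/4)x^5 - (525/16)x^4 - 70x^3 - (945/16)x^2 - 28x - 63/16
each image's coordinates form column j of the matrix

the matrix is [[0, 0, 0, 3/2, -3/2, 5/2, -45/16, 7/2, -63/16]; [0, 0, 0, 0, -6, 15/2, -15, 315/16, -28]; [0, 0, 0, 0, 0, 45/4, -135/8, 315/8, -945/16]; [0, 0, 0, 0, 0, 0, -15, 105/4, -70]; [0, 0, 0, 0, 0, 0, 0, 525/32, -525/16]; [0, 0, 0, 0, 0, 0, 0, 0, -63/4]] (rows listed top to bottom)


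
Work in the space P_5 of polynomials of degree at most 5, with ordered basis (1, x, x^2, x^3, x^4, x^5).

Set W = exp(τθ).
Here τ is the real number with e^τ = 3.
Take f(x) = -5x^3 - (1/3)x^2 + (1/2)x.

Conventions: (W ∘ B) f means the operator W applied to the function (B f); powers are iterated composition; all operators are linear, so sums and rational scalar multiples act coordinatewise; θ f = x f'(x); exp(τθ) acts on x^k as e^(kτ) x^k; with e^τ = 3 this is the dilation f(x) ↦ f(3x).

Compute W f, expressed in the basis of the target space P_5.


the image equals g(x) = -135x^3 - 3x^2 + (3/2)x

exp(τθ) x^k = e^(kτ) x^k; with e^τ = 3 this sends x^k to 3^k x^k
x ↦ 3 x
x^2 ↦ 9 x^2
x^3 ↦ 27 x^3
applying this coordinatewise to f: exp(τθ) f = -135x^3 - 3x^2 + (3/2)x


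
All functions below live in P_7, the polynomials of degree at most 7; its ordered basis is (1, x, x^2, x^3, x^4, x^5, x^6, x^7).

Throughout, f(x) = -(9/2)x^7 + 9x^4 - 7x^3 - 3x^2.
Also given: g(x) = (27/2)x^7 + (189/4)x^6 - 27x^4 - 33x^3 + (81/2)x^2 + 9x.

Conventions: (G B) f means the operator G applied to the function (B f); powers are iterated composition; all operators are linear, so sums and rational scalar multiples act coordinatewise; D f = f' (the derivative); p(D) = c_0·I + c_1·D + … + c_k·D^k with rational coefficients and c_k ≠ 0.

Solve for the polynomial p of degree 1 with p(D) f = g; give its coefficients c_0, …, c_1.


D^0 f = -(9/2)x^7 + 9x^4 - 7x^3 - 3x^2
D^1 f = -(63/2)x^6 + 36x^3 - 21x^2 - 6x
matching coefficients of g against c_0 f + c_1 Df + … from the top degree down determines the c_i
solution: c_0 = -3, c_1 = -3/2

c_0 = -3, c_1 = -3/2


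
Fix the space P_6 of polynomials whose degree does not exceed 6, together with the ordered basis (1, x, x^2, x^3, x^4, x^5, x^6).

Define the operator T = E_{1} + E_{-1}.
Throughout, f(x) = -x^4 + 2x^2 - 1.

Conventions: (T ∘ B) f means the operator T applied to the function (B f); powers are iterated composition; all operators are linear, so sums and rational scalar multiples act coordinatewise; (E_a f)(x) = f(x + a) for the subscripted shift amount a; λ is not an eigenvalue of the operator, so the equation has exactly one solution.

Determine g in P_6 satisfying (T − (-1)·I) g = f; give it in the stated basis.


g(x) = -(1/3)x^4 + 2x^2 - 13/9

write g with unknown coordinates in the stated basis and equate coefficients in (T − (-1)·I) g = f
solving from the highest basis element down gives g = -(1/3)x^4 + 2x^2 - 13/9
check: T g = -(2/3)x^4 + 4/9
so T g − (-1)·g = -x^4 + 2x^2 - 1 = f ✓


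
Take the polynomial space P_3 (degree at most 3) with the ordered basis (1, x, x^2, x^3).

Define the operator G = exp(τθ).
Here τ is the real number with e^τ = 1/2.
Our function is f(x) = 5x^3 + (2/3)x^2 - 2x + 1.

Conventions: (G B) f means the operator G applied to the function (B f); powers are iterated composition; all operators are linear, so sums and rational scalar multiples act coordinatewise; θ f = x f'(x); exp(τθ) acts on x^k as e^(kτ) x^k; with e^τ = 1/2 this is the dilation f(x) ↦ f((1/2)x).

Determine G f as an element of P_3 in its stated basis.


the image equals g(x) = (5/8)x^3 + (1/6)x^2 - x + 1

exp(τθ) x^k = e^(kτ) x^k; with e^τ = 1/2 this sends x^k to (1/2)^k x^k
x ↦ 1/2 x
x^2 ↦ 1/4 x^2
x^3 ↦ 1/8 x^3
applying this coordinatewise to f: exp(τθ) f = (5/8)x^3 + (1/6)x^2 - x + 1
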